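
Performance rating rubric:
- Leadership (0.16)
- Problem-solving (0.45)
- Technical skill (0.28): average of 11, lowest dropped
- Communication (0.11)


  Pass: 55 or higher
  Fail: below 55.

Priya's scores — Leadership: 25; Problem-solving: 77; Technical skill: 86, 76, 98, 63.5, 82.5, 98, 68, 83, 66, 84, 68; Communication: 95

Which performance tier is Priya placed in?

Technical skill: drop 63.5 → average of remaining 10 = 809.5/10 = 80.95
Weighted total:
  Leadership 25 × 0.16 = 4
  Problem-solving 77 × 0.45 = 34.65
  Technical skill 80.95 × 0.28 = 22.666
  Communication 95 × 0.11 = 10.45
Sum = 71.766
71.766 ≥ 55 → Pass

Pass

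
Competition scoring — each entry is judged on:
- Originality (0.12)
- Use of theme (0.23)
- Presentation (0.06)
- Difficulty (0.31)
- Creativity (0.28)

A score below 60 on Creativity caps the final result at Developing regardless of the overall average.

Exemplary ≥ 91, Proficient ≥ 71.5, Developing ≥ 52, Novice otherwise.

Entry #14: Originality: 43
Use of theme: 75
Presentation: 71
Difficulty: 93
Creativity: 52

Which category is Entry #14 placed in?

Developing

Creativity score 52 < 60: minimum not met.
Weighted total:
  Originality 43 × 0.12 = 5.16
  Use of theme 75 × 0.23 = 17.25
  Presentation 71 × 0.06 = 4.26
  Difficulty 93 × 0.31 = 28.83
  Creativity 52 × 0.28 = 14.56
Sum = 70.06
70.06 would be Developing; cap at Developing applies → Developing.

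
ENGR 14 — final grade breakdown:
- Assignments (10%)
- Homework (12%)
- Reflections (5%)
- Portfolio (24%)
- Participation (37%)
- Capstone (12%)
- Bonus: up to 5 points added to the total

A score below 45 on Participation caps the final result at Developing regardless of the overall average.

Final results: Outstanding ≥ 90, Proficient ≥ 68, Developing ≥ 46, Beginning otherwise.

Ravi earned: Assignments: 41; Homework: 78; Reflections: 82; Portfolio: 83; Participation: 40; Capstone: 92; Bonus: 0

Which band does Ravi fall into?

Developing

Participation score 40 < 45: minimum not met.
Weighted total:
  Assignments 41 × 0.1 = 4.1
  Homework 78 × 0.12 = 9.36
  Reflections 82 × 0.05 = 4.1
  Portfolio 83 × 0.24 = 19.92
  Participation 40 × 0.37 = 14.8
  Capstone 92 × 0.12 = 11.04
Sum = 63.32
Bonus: 63.32 + 0 = 63.32
63.32 would be Developing; cap at Developing applies → Developing.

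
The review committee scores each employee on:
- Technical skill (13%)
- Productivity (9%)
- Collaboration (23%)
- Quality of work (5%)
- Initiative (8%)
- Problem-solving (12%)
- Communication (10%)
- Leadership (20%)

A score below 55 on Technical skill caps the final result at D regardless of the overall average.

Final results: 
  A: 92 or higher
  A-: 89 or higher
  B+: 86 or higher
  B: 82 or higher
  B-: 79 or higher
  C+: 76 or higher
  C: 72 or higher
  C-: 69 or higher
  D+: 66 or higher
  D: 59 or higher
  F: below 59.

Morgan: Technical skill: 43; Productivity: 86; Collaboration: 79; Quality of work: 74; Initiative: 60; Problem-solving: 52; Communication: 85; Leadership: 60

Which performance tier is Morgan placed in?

Technical skill score 43 < 55: minimum not met.
Weighted total:
  Technical skill 43 × 0.13 = 5.59
  Productivity 86 × 0.09 = 7.74
  Collaboration 79 × 0.23 = 18.17
  Quality of work 74 × 0.05 = 3.7
  Initiative 60 × 0.08 = 4.8
  Problem-solving 52 × 0.12 = 6.24
  Communication 85 × 0.1 = 8.5
  Leadership 60 × 0.2 = 12
Sum = 66.74
66.74 would be D+; cap at D applies → D.

D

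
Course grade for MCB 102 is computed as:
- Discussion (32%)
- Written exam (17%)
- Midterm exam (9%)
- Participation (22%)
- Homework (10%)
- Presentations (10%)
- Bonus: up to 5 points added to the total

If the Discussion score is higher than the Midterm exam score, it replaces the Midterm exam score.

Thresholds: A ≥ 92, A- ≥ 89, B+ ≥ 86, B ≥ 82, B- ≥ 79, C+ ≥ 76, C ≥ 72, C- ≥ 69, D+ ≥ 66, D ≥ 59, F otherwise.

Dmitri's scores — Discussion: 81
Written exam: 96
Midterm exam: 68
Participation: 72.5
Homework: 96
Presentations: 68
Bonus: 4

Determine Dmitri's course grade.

B

Discussion (81) > Midterm exam (68), so Midterm exam counts as 81.
Weighted total:
  Discussion 81 × 0.32 = 25.92
  Written exam 96 × 0.17 = 16.32
  Midterm exam 81 × 0.09 = 7.29
  Participation 72.5 × 0.22 = 15.95
  Homework 96 × 0.1 = 9.6
  Presentations 68 × 0.1 = 6.8
Sum = 81.88
Bonus: 81.88 + 4 = 85.88
85.88 is ≥ 82 and < 86 → B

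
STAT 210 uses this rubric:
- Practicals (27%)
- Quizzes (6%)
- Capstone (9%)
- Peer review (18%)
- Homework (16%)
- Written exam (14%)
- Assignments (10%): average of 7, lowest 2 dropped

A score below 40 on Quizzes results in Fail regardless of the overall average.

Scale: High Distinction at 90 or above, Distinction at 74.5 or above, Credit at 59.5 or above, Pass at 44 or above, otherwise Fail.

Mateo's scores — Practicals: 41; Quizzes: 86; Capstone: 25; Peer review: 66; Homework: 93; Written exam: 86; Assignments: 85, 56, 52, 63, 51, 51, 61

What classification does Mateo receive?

Assignments: drop 51, 51 → average of remaining 5 = 317/5 = 63.4
Quizzes score 86 ≥ 40: minimum met.
Weighted total:
  Practicals 41 × 0.27 = 11.07
  Quizzes 86 × 0.06 = 5.16
  Capstone 25 × 0.09 = 2.25
  Peer review 66 × 0.18 = 11.88
  Homework 93 × 0.16 = 14.88
  Written exam 86 × 0.14 = 12.04
  Assignments 63.4 × 0.1 = 6.34
Sum = 63.62
63.62 is ≥ 59.5 and < 74.5 → Credit

Credit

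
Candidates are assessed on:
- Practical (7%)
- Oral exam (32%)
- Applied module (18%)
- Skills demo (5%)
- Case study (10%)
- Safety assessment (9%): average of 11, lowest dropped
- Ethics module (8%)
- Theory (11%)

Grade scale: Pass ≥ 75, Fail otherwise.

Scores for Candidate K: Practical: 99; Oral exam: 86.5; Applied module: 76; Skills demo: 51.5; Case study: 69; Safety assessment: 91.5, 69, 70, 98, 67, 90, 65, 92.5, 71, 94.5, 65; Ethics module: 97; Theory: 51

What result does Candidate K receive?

Pass

Safety assessment: drop 65 → average of remaining 10 = 808.5/10 = 80.85
Weighted total:
  Practical 99 × 0.07 = 6.93
  Oral exam 86.5 × 0.32 = 27.68
  Applied module 76 × 0.18 = 13.68
  Skills demo 51.5 × 0.05 = 2.575
  Case study 69 × 0.1 = 6.9
  Safety assessment 80.85 × 0.09 = 7.2765
  Ethics module 97 × 0.08 = 7.76
  Theory 51 × 0.11 = 5.61
Sum = 78.4115
78.4115 ≥ 75 → Pass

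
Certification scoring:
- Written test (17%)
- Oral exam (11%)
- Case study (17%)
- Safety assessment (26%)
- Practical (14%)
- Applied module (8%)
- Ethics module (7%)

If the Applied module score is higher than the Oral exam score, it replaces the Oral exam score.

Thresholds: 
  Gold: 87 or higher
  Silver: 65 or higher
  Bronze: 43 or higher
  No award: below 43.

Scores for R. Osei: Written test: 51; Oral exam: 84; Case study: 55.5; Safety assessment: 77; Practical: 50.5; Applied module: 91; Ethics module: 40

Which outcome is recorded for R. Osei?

Applied module (91) > Oral exam (84), so Oral exam counts as 91.
Weighted total:
  Written test 51 × 0.17 = 8.67
  Oral exam 91 × 0.11 = 10.01
  Case study 55.5 × 0.17 = 9.435
  Safety assessment 77 × 0.26 = 20.02
  Practical 50.5 × 0.14 = 7.07
  Applied module 91 × 0.08 = 7.28
  Ethics module 40 × 0.07 = 2.8
Sum = 65.285
65.285 is ≥ 65 and < 87 → Silver

Silver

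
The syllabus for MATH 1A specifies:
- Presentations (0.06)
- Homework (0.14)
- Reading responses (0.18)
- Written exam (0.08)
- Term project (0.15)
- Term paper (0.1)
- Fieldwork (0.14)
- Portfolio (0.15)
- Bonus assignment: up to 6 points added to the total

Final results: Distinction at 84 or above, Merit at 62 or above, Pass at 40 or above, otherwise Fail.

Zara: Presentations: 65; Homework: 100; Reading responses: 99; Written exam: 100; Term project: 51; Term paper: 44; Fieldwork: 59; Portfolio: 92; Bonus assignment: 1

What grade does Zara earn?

Merit

Weighted total:
  Presentations 65 × 0.06 = 3.9
  Homework 100 × 0.14 = 14
  Reading responses 99 × 0.18 = 17.82
  Written exam 100 × 0.08 = 8
  Term project 51 × 0.15 = 7.65
  Term paper 44 × 0.1 = 4.4
  Fieldwork 59 × 0.14 = 8.26
  Portfolio 92 × 0.15 = 13.8
Sum = 77.83
Bonus assignment: 77.83 + 1 = 78.83
78.83 is ≥ 62 and < 84 → Merit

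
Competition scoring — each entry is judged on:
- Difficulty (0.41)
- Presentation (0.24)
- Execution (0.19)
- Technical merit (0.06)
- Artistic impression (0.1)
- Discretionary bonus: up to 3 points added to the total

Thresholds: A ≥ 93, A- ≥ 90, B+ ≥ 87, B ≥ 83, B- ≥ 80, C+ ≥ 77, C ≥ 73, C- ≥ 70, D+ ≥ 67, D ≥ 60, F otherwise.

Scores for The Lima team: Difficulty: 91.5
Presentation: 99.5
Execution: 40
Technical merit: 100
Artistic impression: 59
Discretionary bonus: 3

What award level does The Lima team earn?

B

Weighted total:
  Difficulty 91.5 × 0.41 = 37.515
  Presentation 99.5 × 0.24 = 23.88
  Execution 40 × 0.19 = 7.6
  Technical merit 100 × 0.06 = 6
  Artistic impression 59 × 0.1 = 5.9
Sum = 80.895
Discretionary bonus: 80.895 + 3 = 83.895
83.895 is ≥ 83 and < 87 → B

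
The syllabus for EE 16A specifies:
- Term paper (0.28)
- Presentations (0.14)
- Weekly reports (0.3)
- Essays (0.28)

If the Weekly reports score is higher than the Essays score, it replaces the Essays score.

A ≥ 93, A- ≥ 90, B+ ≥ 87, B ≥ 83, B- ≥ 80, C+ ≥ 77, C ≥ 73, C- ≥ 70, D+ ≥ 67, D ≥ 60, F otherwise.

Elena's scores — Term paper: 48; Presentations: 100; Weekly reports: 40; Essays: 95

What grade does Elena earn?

Weekly reports (40) ≤ Essays (95), so Essays stays at 95.
Weighted total:
  Term paper 48 × 0.28 = 13.44
  Presentations 100 × 0.14 = 14
  Weekly reports 40 × 0.3 = 12
  Essays 95 × 0.28 = 26.6
Sum = 66.04
66.04 is ≥ 60 and < 67 → D

D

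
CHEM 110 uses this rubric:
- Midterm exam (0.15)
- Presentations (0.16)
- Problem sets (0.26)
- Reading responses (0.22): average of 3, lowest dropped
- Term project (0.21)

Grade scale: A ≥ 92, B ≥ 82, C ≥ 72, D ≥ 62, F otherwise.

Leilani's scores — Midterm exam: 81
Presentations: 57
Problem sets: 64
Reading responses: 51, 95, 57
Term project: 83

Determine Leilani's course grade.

C

Reading responses: drop 51 → average of remaining 2 = 152/2 = 76
Weighted total:
  Midterm exam 81 × 0.15 = 12.15
  Presentations 57 × 0.16 = 9.12
  Problem sets 64 × 0.26 = 16.64
  Reading responses 76 × 0.22 = 16.72
  Term project 83 × 0.21 = 17.43
Sum = 72.06
72.06 is ≥ 72 and < 82 → C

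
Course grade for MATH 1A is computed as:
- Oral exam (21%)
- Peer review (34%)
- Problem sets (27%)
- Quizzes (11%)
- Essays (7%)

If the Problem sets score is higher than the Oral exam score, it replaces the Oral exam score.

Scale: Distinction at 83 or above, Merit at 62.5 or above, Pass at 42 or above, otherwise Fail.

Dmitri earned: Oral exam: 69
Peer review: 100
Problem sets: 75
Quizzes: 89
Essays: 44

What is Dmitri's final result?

Merit

Problem sets (75) > Oral exam (69), so Oral exam counts as 75.
Weighted total:
  Oral exam 75 × 0.21 = 15.75
  Peer review 100 × 0.34 = 34
  Problem sets 75 × 0.27 = 20.25
  Quizzes 89 × 0.11 = 9.79
  Essays 44 × 0.07 = 3.08
Sum = 82.87
82.87 is ≥ 62.5 and < 83 → Merit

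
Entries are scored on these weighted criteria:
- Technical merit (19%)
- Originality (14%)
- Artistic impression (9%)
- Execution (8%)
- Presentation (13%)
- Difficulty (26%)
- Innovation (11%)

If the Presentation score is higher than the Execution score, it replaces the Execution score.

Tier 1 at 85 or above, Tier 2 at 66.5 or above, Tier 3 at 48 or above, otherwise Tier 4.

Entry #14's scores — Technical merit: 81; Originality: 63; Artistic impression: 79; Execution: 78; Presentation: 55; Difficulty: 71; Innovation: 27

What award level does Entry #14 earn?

Tier 3

Presentation (55) ≤ Execution (78), so Execution stays at 78.
Weighted total:
  Technical merit 81 × 0.19 = 15.39
  Originality 63 × 0.14 = 8.82
  Artistic impression 79 × 0.09 = 7.11
  Execution 78 × 0.08 = 6.24
  Presentation 55 × 0.13 = 7.15
  Difficulty 71 × 0.26 = 18.46
  Innovation 27 × 0.11 = 2.97
Sum = 66.14
66.14 is ≥ 48 and < 66.5 → Tier 3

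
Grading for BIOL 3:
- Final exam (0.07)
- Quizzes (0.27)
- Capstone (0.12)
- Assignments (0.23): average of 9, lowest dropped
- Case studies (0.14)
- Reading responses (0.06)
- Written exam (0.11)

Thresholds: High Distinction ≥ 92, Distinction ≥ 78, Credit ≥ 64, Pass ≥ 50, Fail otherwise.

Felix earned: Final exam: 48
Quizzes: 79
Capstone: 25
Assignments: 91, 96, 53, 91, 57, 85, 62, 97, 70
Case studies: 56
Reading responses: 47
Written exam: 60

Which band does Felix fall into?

Assignments: drop 53 → average of remaining 8 = 649/8 = 81.125
Weighted total:
  Final exam 48 × 0.07 = 3.36
  Quizzes 79 × 0.27 = 21.33
  Capstone 25 × 0.12 = 3
  Assignments 81.125 × 0.23 = 18.65875
  Case studies 56 × 0.14 = 7.84
  Reading responses 47 × 0.06 = 2.82
  Written exam 60 × 0.11 = 6.6
Sum = 63.60875
63.60875 is ≥ 50 and < 64 → Pass

Pass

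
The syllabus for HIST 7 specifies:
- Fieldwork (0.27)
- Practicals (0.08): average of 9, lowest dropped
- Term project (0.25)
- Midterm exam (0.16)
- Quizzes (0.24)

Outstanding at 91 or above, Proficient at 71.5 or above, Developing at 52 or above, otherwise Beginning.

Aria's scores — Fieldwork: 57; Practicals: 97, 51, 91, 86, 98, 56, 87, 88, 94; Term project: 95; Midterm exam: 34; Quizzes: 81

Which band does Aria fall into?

Developing

Practicals: drop 51 → average of remaining 8 = 697/8 = 87.125
Weighted total:
  Fieldwork 57 × 0.27 = 15.39
  Practicals 87.125 × 0.08 = 6.97
  Term project 95 × 0.25 = 23.75
  Midterm exam 34 × 0.16 = 5.44
  Quizzes 81 × 0.24 = 19.44
Sum = 70.99
70.99 is ≥ 52 and < 71.5 → Developing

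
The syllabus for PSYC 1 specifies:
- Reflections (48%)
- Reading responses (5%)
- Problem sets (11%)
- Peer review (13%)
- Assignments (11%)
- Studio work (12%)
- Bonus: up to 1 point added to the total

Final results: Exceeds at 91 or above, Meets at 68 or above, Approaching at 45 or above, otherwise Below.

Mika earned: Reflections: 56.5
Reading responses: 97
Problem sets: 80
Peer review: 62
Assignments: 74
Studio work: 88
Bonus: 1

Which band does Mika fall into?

Meets

Weighted total:
  Reflections 56.5 × 0.48 = 27.12
  Reading responses 97 × 0.05 = 4.85
  Problem sets 80 × 0.11 = 8.8
  Peer review 62 × 0.13 = 8.06
  Assignments 74 × 0.11 = 8.14
  Studio work 88 × 0.12 = 10.56
Sum = 67.53
Bonus: 67.53 + 1 = 68.53
68.53 is ≥ 68 and < 91 → Meets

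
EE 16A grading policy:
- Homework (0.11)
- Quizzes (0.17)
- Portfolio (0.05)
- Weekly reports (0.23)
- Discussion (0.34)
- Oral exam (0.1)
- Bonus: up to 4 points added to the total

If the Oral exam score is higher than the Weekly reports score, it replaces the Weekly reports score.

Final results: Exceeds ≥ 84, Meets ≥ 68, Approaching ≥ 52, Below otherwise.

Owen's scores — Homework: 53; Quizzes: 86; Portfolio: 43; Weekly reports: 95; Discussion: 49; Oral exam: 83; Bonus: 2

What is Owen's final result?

Meets

Oral exam (83) ≤ Weekly reports (95), so Weekly reports stays at 95.
Weighted total:
  Homework 53 × 0.11 = 5.83
  Quizzes 86 × 0.17 = 14.62
  Portfolio 43 × 0.05 = 2.15
  Weekly reports 95 × 0.23 = 21.85
  Discussion 49 × 0.34 = 16.66
  Oral exam 83 × 0.1 = 8.3
Sum = 69.41
Bonus: 69.41 + 2 = 71.41
71.41 is ≥ 68 and < 84 → Meets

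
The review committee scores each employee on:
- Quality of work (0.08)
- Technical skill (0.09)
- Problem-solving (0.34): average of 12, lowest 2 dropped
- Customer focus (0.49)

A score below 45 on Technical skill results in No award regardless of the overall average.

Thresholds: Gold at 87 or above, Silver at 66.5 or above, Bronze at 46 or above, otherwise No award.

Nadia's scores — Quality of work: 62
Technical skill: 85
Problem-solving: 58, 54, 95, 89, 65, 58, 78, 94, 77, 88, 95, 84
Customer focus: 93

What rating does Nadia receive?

Silver

Problem-solving: drop 54, 58 → average of remaining 10 = 823/10 = 82.3
Technical skill score 85 ≥ 45: minimum met.
Weighted total:
  Quality of work 62 × 0.08 = 4.96
  Technical skill 85 × 0.09 = 7.65
  Problem-solving 82.3 × 0.34 = 27.982
  Customer focus 93 × 0.49 = 45.57
Sum = 86.162
86.162 is ≥ 66.5 and < 87 → Silver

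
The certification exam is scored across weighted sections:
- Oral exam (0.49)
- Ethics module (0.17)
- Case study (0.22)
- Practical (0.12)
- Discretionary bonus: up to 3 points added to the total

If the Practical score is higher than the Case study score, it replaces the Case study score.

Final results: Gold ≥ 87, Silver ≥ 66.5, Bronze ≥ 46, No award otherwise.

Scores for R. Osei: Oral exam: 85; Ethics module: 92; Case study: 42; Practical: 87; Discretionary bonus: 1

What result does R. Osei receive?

Practical (87) > Case study (42), so Case study counts as 87.
Weighted total:
  Oral exam 85 × 0.49 = 41.65
  Ethics module 92 × 0.17 = 15.64
  Case study 87 × 0.22 = 19.14
  Practical 87 × 0.12 = 10.44
Sum = 86.87
Discretionary bonus: 86.87 + 1 = 87.87
87.87 ≥ 87 → Gold

Gold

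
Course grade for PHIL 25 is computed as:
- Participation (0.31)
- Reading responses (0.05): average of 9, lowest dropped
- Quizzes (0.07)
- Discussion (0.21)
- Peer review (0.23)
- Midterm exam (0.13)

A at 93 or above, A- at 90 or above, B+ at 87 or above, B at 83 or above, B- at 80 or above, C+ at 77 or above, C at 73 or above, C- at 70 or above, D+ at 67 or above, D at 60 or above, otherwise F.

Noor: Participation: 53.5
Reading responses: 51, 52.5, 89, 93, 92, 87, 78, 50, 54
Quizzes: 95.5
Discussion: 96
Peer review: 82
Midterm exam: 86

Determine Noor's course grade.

C+

Reading responses: drop 50 → average of remaining 8 = 596.5/8 = 74.5625
Weighted total:
  Participation 53.5 × 0.31 = 16.585
  Reading responses 74.5625 × 0.05 = 3.728125
  Quizzes 95.5 × 0.07 = 6.685
  Discussion 96 × 0.21 = 20.16
  Peer review 82 × 0.23 = 18.86
  Midterm exam 86 × 0.13 = 11.18
Sum = 77.198125
77.198125 is ≥ 77 and < 80 → C+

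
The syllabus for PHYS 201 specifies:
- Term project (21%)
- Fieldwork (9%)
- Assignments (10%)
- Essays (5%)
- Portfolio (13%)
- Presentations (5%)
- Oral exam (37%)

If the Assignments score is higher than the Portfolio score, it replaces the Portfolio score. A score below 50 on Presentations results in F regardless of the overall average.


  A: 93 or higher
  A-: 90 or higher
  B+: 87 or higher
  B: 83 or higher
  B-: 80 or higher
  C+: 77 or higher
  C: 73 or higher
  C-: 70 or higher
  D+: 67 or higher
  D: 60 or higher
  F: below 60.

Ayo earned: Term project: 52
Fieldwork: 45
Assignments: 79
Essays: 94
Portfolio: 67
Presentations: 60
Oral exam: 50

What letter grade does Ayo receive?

F

Assignments (79) > Portfolio (67), so Portfolio counts as 79.
Presentations score 60 ≥ 50: minimum met.
Weighted total:
  Term project 52 × 0.21 = 10.92
  Fieldwork 45 × 0.09 = 4.05
  Assignments 79 × 0.1 = 7.9
  Essays 94 × 0.05 = 4.7
  Portfolio 79 × 0.13 = 10.27
  Presentations 60 × 0.05 = 3
  Oral exam 50 × 0.37 = 18.5
Sum = 59.34
59.34 < 60 → F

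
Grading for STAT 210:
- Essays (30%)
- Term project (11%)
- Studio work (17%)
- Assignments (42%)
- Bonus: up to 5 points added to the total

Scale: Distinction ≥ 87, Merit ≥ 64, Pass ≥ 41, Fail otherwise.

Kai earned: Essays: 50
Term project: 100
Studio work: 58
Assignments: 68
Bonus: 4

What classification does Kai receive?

Merit

Weighted total:
  Essays 50 × 0.3 = 15
  Term project 100 × 0.11 = 11
  Studio work 58 × 0.17 = 9.86
  Assignments 68 × 0.42 = 28.56
Sum = 64.42
Bonus: 64.42 + 4 = 68.42
68.42 is ≥ 64 and < 87 → Merit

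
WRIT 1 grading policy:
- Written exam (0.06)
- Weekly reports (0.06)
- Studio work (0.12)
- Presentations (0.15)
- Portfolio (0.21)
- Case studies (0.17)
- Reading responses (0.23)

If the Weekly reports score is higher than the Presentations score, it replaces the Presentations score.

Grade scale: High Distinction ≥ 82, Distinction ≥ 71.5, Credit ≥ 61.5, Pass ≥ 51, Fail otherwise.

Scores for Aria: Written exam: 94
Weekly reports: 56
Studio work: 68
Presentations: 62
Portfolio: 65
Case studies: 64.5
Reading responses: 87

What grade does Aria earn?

Credit

Weekly reports (56) ≤ Presentations (62), so Presentations stays at 62.
Weighted total:
  Written exam 94 × 0.06 = 5.64
  Weekly reports 56 × 0.06 = 3.36
  Studio work 68 × 0.12 = 8.16
  Presentations 62 × 0.15 = 9.3
  Portfolio 65 × 0.21 = 13.65
  Case studies 64.5 × 0.17 = 10.965
  Reading responses 87 × 0.23 = 20.01
Sum = 71.085
71.085 is ≥ 61.5 and < 71.5 → Credit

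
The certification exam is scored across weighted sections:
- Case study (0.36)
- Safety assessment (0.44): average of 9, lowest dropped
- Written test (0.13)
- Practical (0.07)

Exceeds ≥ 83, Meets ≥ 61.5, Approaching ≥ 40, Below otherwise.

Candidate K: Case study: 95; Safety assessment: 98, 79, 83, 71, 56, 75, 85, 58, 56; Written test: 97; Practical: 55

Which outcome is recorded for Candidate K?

Safety assessment: drop 56 → average of remaining 8 = 605/8 = 75.625
Weighted total:
  Case study 95 × 0.36 = 34.2
  Safety assessment 75.625 × 0.44 = 33.275
  Written test 97 × 0.13 = 12.61
  Practical 55 × 0.07 = 3.85
Sum = 83.935
83.935 ≥ 83 → Exceeds

Exceeds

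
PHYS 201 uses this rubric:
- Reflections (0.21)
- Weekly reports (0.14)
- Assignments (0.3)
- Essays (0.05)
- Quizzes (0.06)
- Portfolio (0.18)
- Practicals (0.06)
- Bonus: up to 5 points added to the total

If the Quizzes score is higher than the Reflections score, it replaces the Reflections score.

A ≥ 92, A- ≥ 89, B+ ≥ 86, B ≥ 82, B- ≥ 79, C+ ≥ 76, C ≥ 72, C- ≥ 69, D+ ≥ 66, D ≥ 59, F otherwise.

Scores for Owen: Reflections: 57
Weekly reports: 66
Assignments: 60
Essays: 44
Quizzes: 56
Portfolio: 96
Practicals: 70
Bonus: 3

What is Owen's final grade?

Quizzes (56) ≤ Reflections (57), so Reflections stays at 57.
Weighted total:
  Reflections 57 × 0.21 = 11.97
  Weekly reports 66 × 0.14 = 9.24
  Assignments 60 × 0.3 = 18
  Essays 44 × 0.05 = 2.2
  Quizzes 56 × 0.06 = 3.36
  Portfolio 96 × 0.18 = 17.28
  Practicals 70 × 0.06 = 4.2
Sum = 66.25
Bonus: 66.25 + 3 = 69.25
69.25 is ≥ 69 and < 72 → C-

C-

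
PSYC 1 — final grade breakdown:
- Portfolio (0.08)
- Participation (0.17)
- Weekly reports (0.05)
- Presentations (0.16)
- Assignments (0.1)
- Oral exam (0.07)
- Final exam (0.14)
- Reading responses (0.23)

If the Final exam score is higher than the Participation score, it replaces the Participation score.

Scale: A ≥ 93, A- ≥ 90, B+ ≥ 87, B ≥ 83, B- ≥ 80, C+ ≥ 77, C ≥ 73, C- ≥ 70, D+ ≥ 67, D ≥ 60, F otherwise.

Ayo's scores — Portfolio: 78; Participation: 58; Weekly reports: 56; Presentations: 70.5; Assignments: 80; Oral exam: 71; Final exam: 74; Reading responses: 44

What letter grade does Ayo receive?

Final exam (74) > Participation (58), so Participation counts as 74.
Weighted total:
  Portfolio 78 × 0.08 = 6.24
  Participation 74 × 0.17 = 12.58
  Weekly reports 56 × 0.05 = 2.8
  Presentations 70.5 × 0.16 = 11.28
  Assignments 80 × 0.1 = 8
  Oral exam 71 × 0.07 = 4.97
  Final exam 74 × 0.14 = 10.36
  Reading responses 44 × 0.23 = 10.12
Sum = 66.35
66.35 is ≥ 60 and < 67 → D

D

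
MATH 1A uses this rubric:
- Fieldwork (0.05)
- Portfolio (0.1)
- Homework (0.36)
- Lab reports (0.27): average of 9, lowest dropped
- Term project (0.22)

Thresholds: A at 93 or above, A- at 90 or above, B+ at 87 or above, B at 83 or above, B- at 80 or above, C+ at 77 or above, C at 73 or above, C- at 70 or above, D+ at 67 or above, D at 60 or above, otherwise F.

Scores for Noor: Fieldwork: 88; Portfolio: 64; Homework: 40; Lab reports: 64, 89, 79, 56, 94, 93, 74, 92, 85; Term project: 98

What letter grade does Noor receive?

Lab reports: drop 56 → average of remaining 8 = 670/8 = 83.75
Weighted total:
  Fieldwork 88 × 0.05 = 4.4
  Portfolio 64 × 0.1 = 6.4
  Homework 40 × 0.36 = 14.4
  Lab reports 83.75 × 0.27 = 22.6125
  Term project 98 × 0.22 = 21.56
Sum = 69.3725
69.3725 is ≥ 67 and < 70 → D+

D+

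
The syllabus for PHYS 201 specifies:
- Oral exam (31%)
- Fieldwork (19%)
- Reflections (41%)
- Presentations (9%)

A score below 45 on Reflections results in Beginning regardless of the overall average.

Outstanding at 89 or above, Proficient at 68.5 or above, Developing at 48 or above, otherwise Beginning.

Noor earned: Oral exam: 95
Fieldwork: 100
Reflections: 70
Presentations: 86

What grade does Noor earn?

Proficient

Reflections score 70 ≥ 45: minimum met.
Weighted total:
  Oral exam 95 × 0.31 = 29.45
  Fieldwork 100 × 0.19 = 19
  Reflections 70 × 0.41 = 28.7
  Presentations 86 × 0.09 = 7.74
Sum = 84.89
84.89 is ≥ 68.5 and < 89 → Proficient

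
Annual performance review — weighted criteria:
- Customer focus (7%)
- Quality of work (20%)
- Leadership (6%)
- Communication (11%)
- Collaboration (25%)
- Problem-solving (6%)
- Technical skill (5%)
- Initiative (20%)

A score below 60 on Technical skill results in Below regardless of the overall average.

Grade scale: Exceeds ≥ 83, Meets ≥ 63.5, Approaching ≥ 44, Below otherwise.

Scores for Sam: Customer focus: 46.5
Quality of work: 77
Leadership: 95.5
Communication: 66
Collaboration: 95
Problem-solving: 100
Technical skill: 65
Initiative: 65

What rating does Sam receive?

Meets

Technical skill score 65 ≥ 60: minimum met.
Weighted total:
  Customer focus 46.5 × 0.07 = 3.255
  Quality of work 77 × 0.2 = 15.4
  Leadership 95.5 × 0.06 = 5.73
  Communication 66 × 0.11 = 7.26
  Collaboration 95 × 0.25 = 23.75
  Problem-solving 100 × 0.06 = 6
  Technical skill 65 × 0.05 = 3.25
  Initiative 65 × 0.2 = 13
Sum = 77.645
77.645 is ≥ 63.5 and < 83 → Meets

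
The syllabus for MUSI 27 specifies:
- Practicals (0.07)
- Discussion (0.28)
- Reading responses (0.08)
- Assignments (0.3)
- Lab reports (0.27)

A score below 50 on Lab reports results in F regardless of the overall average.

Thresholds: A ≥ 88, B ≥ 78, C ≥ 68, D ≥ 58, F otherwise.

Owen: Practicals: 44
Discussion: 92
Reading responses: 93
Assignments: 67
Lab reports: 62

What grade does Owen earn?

C

Lab reports score 62 ≥ 50: minimum met.
Weighted total:
  Practicals 44 × 0.07 = 3.08
  Discussion 92 × 0.28 = 25.76
  Reading responses 93 × 0.08 = 7.44
  Assignments 67 × 0.3 = 20.1
  Lab reports 62 × 0.27 = 16.74
Sum = 73.12
73.12 is ≥ 68 and < 78 → C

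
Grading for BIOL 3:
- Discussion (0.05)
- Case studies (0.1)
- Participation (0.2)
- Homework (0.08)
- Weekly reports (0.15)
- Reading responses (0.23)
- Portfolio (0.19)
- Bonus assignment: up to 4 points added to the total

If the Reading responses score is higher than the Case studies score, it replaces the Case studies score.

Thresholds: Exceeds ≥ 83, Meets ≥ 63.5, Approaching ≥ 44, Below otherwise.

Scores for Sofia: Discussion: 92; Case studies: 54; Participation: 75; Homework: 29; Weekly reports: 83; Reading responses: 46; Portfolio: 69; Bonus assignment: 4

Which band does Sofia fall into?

Meets

Reading responses (46) ≤ Case studies (54), so Case studies stays at 54.
Weighted total:
  Discussion 92 × 0.05 = 4.6
  Case studies 54 × 0.1 = 5.4
  Participation 75 × 0.2 = 15
  Homework 29 × 0.08 = 2.32
  Weekly reports 83 × 0.15 = 12.45
  Reading responses 46 × 0.23 = 10.58
  Portfolio 69 × 0.19 = 13.11
Sum = 63.46
Bonus assignment: 63.46 + 4 = 67.46
67.46 is ≥ 63.5 and < 83 → Meets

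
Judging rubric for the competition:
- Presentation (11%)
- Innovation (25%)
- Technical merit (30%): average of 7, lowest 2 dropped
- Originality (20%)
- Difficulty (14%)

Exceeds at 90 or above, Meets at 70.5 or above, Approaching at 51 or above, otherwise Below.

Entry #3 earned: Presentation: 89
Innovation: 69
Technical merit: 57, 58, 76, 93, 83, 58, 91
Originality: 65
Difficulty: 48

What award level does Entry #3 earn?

Technical merit: drop 57, 58 → average of remaining 5 = 401/5 = 80.2
Weighted total:
  Presentation 89 × 0.11 = 9.79
  Innovation 69 × 0.25 = 17.25
  Technical merit 80.2 × 0.3 = 24.06
  Originality 65 × 0.2 = 13
  Difficulty 48 × 0.14 = 6.72
Sum = 70.82
70.82 is ≥ 70.5 and < 90 → Meets

Meets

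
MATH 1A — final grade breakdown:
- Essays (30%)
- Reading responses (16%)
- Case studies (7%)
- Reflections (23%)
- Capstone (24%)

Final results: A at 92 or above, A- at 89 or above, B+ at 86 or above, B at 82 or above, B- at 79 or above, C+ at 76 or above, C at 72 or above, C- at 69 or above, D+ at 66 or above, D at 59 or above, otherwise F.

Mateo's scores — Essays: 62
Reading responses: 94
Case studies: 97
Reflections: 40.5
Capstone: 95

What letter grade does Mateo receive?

Weighted total:
  Essays 62 × 0.3 = 18.6
  Reading responses 94 × 0.16 = 15.04
  Case studies 97 × 0.07 = 6.79
  Reflections 40.5 × 0.23 = 9.315
  Capstone 95 × 0.24 = 22.8
Sum = 72.545
72.545 is ≥ 72 and < 76 → C

C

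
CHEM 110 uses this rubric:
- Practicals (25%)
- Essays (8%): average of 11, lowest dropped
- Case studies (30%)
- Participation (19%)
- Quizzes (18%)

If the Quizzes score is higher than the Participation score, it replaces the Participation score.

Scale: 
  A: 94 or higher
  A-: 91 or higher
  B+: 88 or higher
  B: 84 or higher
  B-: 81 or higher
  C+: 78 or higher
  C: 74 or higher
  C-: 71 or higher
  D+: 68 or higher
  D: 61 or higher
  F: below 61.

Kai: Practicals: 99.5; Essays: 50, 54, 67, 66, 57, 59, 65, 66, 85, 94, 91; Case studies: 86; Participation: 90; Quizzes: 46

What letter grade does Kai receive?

Essays: drop 50 → average of remaining 10 = 704/10 = 70.4
Quizzes (46) ≤ Participation (90), so Participation stays at 90.
Weighted total:
  Practicals 99.5 × 0.25 = 24.875
  Essays 70.4 × 0.08 = 5.632
  Case studies 86 × 0.3 = 25.8
  Participation 90 × 0.19 = 17.1
  Quizzes 46 × 0.18 = 8.28
Sum = 81.687
81.687 is ≥ 81 and < 84 → B-

B-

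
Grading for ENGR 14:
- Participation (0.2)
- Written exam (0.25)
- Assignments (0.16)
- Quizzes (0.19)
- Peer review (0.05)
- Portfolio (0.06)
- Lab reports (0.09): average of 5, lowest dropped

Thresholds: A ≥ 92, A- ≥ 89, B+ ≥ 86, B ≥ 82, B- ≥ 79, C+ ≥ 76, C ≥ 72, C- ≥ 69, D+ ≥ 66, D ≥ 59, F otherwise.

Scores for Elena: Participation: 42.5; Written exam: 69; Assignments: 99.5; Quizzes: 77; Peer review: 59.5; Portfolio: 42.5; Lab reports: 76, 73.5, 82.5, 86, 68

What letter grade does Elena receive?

D+

Lab reports: drop 68 → average of remaining 4 = 318/4 = 79.5
Weighted total:
  Participation 42.5 × 0.2 = 8.5
  Written exam 69 × 0.25 = 17.25
  Assignments 99.5 × 0.16 = 15.92
  Quizzes 77 × 0.19 = 14.63
  Peer review 59.5 × 0.05 = 2.975
  Portfolio 42.5 × 0.06 = 2.55
  Lab reports 79.5 × 0.09 = 7.155
Sum = 68.98
68.98 is ≥ 66 and < 69 → D+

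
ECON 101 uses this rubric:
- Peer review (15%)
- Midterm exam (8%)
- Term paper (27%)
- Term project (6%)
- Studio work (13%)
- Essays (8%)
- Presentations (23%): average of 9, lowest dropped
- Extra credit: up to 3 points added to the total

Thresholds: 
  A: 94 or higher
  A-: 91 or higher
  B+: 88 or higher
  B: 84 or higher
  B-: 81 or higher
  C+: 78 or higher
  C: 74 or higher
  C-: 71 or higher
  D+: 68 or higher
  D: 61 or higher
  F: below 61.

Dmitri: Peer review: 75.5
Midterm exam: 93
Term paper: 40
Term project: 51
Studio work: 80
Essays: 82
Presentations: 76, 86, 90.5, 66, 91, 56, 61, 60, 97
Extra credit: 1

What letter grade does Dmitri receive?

D+

Presentations: drop 56 → average of remaining 8 = 627.5/8 = 78.4375
Weighted total:
  Peer review 75.5 × 0.15 = 11.325
  Midterm exam 93 × 0.08 = 7.44
  Term paper 40 × 0.27 = 10.8
  Term project 51 × 0.06 = 3.06
  Studio work 80 × 0.13 = 10.4
  Essays 82 × 0.08 = 6.56
  Presentations 78.4375 × 0.23 = 18.040625
Sum = 67.625625
Extra credit: 67.625625 + 1 = 68.625625
68.625625 is ≥ 68 and < 71 → D+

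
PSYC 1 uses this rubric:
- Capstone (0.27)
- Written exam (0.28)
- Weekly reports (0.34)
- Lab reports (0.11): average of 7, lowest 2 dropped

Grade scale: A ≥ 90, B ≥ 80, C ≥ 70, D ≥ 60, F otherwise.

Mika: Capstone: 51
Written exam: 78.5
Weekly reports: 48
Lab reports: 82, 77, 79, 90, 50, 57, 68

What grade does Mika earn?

Lab reports: drop 50, 57 → average of remaining 5 = 396/5 = 79.2
Weighted total:
  Capstone 51 × 0.27 = 13.77
  Written exam 78.5 × 0.28 = 21.98
  Weekly reports 48 × 0.34 = 16.32
  Lab reports 79.2 × 0.11 = 8.712
Sum = 60.782
60.782 is ≥ 60 and < 70 → D

D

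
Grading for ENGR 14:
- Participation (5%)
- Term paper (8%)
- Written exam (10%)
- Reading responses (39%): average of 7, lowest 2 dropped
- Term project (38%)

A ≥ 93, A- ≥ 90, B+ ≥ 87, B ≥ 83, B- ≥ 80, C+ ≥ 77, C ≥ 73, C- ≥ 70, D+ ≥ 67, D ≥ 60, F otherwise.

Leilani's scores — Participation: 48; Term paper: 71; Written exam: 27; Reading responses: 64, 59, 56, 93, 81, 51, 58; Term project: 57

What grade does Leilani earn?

D

Reading responses: drop 51, 56 → average of remaining 5 = 355/5 = 71
Weighted total:
  Participation 48 × 0.05 = 2.4
  Term paper 71 × 0.08 = 5.68
  Written exam 27 × 0.1 = 2.7
  Reading responses 71 × 0.39 = 27.69
  Term project 57 × 0.38 = 21.66
Sum = 60.13
60.13 is ≥ 60 and < 67 → D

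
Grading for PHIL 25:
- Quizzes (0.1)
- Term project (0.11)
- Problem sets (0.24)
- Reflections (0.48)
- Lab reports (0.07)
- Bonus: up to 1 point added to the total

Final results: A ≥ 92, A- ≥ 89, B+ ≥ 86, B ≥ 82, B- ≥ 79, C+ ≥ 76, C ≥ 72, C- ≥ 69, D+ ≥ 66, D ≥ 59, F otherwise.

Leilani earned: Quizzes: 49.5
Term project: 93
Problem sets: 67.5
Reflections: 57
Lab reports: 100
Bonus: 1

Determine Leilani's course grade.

Weighted total:
  Quizzes 49.5 × 0.1 = 4.95
  Term project 93 × 0.11 = 10.23
  Problem sets 67.5 × 0.24 = 16.2
  Reflections 57 × 0.48 = 27.36
  Lab reports 100 × 0.07 = 7
Sum = 65.74
Bonus: 65.74 + 1 = 66.74
66.74 is ≥ 66 and < 69 → D+

D+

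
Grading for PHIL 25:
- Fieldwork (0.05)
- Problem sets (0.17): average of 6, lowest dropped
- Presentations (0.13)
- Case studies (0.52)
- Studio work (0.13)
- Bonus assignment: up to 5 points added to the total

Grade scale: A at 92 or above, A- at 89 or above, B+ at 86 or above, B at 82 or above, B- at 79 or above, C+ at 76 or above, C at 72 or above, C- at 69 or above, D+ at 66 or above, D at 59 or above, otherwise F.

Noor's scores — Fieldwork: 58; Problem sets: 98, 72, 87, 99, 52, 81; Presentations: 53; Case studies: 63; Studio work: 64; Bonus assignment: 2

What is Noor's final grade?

Problem sets: drop 52 → average of remaining 5 = 437/5 = 87.4
Weighted total:
  Fieldwork 58 × 0.05 = 2.9
  Problem sets 87.4 × 0.17 = 14.858
  Presentations 53 × 0.13 = 6.89
  Case studies 63 × 0.52 = 32.76
  Studio work 64 × 0.13 = 8.32
Sum = 65.728
Bonus assignment: 65.728 + 2 = 67.728
67.728 is ≥ 66 and < 69 → D+

D+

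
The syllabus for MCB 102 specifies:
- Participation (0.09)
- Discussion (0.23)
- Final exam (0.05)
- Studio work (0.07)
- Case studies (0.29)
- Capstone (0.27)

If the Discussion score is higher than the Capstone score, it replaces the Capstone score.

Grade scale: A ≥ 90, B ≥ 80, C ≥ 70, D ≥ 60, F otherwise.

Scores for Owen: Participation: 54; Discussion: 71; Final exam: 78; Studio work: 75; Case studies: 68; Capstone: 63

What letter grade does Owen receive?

D

Discussion (71) > Capstone (63), so Capstone counts as 71.
Weighted total:
  Participation 54 × 0.09 = 4.86
  Discussion 71 × 0.23 = 16.33
  Final exam 78 × 0.05 = 3.9
  Studio work 75 × 0.07 = 5.25
  Case studies 68 × 0.29 = 19.72
  Capstone 71 × 0.27 = 19.17
Sum = 69.23
69.23 is ≥ 60 and < 70 → D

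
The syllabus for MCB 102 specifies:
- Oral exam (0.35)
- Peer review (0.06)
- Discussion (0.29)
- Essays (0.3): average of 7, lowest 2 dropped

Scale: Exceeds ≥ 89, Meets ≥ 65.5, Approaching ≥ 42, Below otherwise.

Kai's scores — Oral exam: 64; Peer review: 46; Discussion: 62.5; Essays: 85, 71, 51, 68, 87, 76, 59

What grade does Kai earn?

Essays: drop 51, 59 → average of remaining 5 = 387/5 = 77.4
Weighted total:
  Oral exam 64 × 0.35 = 22.4
  Peer review 46 × 0.06 = 2.76
  Discussion 62.5 × 0.29 = 18.125
  Essays 77.4 × 0.3 = 23.22
Sum = 66.505
66.505 is ≥ 65.5 and < 89 → Meets

Meets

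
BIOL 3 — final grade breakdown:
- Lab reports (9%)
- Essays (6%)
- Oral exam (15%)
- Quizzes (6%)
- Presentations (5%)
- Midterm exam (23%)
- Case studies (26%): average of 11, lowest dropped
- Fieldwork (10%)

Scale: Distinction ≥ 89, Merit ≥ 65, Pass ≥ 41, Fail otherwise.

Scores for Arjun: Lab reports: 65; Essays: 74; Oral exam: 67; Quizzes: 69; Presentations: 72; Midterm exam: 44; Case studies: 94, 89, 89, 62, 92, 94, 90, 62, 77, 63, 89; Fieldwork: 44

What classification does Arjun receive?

Case studies: drop 62 → average of remaining 10 = 839/10 = 83.9
Weighted total:
  Lab reports 65 × 0.09 = 5.85
  Essays 74 × 0.06 = 4.44
  Oral exam 67 × 0.15 = 10.05
  Quizzes 69 × 0.06 = 4.14
  Presentations 72 × 0.05 = 3.6
  Midterm exam 44 × 0.23 = 10.12
  Case studies 83.9 × 0.26 = 21.814
  Fieldwork 44 × 0.1 = 4.4
Sum = 64.414
64.414 is ≥ 41 and < 65 → Pass

Pass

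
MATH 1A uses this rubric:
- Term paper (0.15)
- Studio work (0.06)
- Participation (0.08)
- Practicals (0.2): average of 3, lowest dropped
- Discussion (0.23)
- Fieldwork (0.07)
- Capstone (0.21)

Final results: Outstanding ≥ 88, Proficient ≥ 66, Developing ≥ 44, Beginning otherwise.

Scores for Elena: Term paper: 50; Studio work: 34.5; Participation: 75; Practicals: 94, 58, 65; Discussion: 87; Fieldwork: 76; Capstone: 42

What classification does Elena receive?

Practicals: drop 58 → average of remaining 2 = 159/2 = 79.5
Weighted total:
  Term paper 50 × 0.15 = 7.5
  Studio work 34.5 × 0.06 = 2.07
  Participation 75 × 0.08 = 6
  Practicals 79.5 × 0.2 = 15.9
  Discussion 87 × 0.23 = 20.01
  Fieldwork 76 × 0.07 = 5.32
  Capstone 42 × 0.21 = 8.82
Sum = 65.62
65.62 is ≥ 44 and < 66 → Developing

Developing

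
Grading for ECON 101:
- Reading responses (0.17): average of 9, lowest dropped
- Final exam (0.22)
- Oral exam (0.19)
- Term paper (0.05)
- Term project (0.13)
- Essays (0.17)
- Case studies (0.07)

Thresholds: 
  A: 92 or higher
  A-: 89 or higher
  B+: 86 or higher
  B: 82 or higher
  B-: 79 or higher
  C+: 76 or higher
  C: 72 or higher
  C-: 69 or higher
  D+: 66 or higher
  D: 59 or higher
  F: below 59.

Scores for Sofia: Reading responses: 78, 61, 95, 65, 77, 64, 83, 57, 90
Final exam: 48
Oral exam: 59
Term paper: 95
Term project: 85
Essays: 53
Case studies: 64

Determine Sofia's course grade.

Reading responses: drop 57 → average of remaining 8 = 613/8 = 76.625
Weighted total:
  Reading responses 76.625 × 0.17 = 13.02625
  Final exam 48 × 0.22 = 10.56
  Oral exam 59 × 0.19 = 11.21
  Term paper 95 × 0.05 = 4.75
  Term project 85 × 0.13 = 11.05
  Essays 53 × 0.17 = 9.01
  Case studies 64 × 0.07 = 4.48
Sum = 64.08625
64.08625 is ≥ 59 and < 66 → D

D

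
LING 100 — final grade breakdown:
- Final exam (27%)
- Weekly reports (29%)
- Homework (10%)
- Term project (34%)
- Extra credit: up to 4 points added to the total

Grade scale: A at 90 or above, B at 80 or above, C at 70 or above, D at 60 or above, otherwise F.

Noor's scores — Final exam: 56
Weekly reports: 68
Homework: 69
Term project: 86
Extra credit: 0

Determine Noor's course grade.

C

Weighted total:
  Final exam 56 × 0.27 = 15.12
  Weekly reports 68 × 0.29 = 19.72
  Homework 69 × 0.1 = 6.9
  Term project 86 × 0.34 = 29.24
Sum = 70.98
Extra credit: 70.98 + 0 = 70.98
70.98 is ≥ 70 and < 80 → C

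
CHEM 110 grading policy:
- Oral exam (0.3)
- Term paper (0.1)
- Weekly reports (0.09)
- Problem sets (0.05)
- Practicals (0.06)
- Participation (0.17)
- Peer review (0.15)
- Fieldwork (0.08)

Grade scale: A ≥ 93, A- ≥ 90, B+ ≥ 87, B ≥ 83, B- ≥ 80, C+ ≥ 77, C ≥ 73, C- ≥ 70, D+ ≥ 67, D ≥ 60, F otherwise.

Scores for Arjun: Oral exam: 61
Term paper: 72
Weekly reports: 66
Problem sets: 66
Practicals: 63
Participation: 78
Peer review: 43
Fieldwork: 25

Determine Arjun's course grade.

D

Weighted total:
  Oral exam 61 × 0.3 = 18.3
  Term paper 72 × 0.1 = 7.2
  Weekly reports 66 × 0.09 = 5.94
  Problem sets 66 × 0.05 = 3.3
  Practicals 63 × 0.06 = 3.78
  Participation 78 × 0.17 = 13.26
  Peer review 43 × 0.15 = 6.45
  Fieldwork 25 × 0.08 = 2
Sum = 60.23
60.23 is ≥ 60 and < 67 → D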